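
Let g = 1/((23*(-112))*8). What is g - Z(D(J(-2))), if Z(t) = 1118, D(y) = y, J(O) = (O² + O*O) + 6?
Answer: -23039745/20608 ≈ -1118.0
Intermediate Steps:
J(O) = 6 + 2*O² (J(O) = (O² + O²) + 6 = 2*O² + 6 = 6 + 2*O²)
g = -1/20608 (g = 1/(-2576*8) = 1/(-20608) = -1/20608 ≈ -4.8525e-5)
g - Z(D(J(-2))) = -1/20608 - 1*1118 = -1/20608 - 1118 = -23039745/20608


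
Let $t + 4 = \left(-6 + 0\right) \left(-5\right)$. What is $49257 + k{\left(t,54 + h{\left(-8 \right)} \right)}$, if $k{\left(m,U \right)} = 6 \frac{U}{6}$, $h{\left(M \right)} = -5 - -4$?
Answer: $49310$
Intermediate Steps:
$h{\left(M \right)} = -1$ ($h{\left(M \right)} = -5 + 4 = -1$)
$t = 26$ ($t = -4 + \left(-6 + 0\right) \left(-5\right) = -4 - -30 = -4 + 30 = 26$)
$k{\left(m,U \right)} = U$ ($k{\left(m,U \right)} = 6 U \frac{1}{6} = 6 \frac{U}{6} = U$)
$49257 + k{\left(t,54 + h{\left(-8 \right)} \right)} = 49257 + \left(54 - 1\right) = 49257 + 53 = 49310$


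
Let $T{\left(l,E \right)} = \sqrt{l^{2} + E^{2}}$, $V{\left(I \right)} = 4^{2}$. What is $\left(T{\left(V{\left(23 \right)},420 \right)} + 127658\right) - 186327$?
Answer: $-58669 + 4 \sqrt{11041} \approx -58249.0$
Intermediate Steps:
$V{\left(I \right)} = 16$
$T{\left(l,E \right)} = \sqrt{E^{2} + l^{2}}$
$\left(T{\left(V{\left(23 \right)},420 \right)} + 127658\right) - 186327 = \left(\sqrt{420^{2} + 16^{2}} + 127658\right) - 186327 = \left(\sqrt{176400 + 256} + 127658\right) - 186327 = \left(\sqrt{176656} + 127658\right) - 186327 = \left(4 \sqrt{11041} + 127658\right) - 186327 = \left(127658 + 4 \sqrt{11041}\right) - 186327 = -58669 + 4 \sqrt{11041}$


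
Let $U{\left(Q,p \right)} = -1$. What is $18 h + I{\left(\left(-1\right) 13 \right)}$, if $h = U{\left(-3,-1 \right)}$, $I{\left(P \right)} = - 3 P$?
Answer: $21$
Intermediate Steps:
$h = -1$
$18 h + I{\left(\left(-1\right) 13 \right)} = 18 \left(-1\right) - 3 \left(\left(-1\right) 13\right) = -18 - -39 = -18 + 39 = 21$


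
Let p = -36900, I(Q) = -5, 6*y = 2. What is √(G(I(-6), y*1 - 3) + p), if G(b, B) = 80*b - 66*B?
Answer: 2*I*√9281 ≈ 192.68*I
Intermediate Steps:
y = ⅓ (y = (⅙)*2 = ⅓ ≈ 0.33333)
G(b, B) = -66*B + 80*b
√(G(I(-6), y*1 - 3) + p) = √((-66*((⅓)*1 - 3) + 80*(-5)) - 36900) = √((-66*(⅓ - 3) - 400) - 36900) = √((-66*(-8/3) - 400) - 36900) = √((176 - 400) - 36900) = √(-224 - 36900) = √(-37124) = 2*I*√9281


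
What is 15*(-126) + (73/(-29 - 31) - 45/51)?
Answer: -1929941/1020 ≈ -1892.1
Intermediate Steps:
15*(-126) + (73/(-29 - 31) - 45/51) = -1890 + (73/(-60) - 45*1/51) = -1890 + (73*(-1/60) - 15/17) = -1890 + (-73/60 - 15/17) = -1890 - 2141/1020 = -1929941/1020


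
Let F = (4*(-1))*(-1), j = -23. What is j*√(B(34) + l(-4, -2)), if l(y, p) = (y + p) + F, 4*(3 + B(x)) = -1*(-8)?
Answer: -23*I*√3 ≈ -39.837*I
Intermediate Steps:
F = 4 (F = -4*(-1) = 4)
B(x) = -1 (B(x) = -3 + (-1*(-8))/4 = -3 + (¼)*8 = -3 + 2 = -1)
l(y, p) = 4 + p + y (l(y, p) = (y + p) + 4 = (p + y) + 4 = 4 + p + y)
j*√(B(34) + l(-4, -2)) = -23*√(-1 + (4 - 2 - 4)) = -23*√(-1 - 2) = -23*I*√3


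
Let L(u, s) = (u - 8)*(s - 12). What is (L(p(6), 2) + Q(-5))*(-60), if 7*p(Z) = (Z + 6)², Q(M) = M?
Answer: 54900/7 ≈ 7842.9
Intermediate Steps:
p(Z) = (6 + Z)²/7 (p(Z) = (Z + 6)²/7 = (6 + Z)²/7)
L(u, s) = (-12 + s)*(-8 + u) (L(u, s) = (-8 + u)*(-12 + s) = (-12 + s)*(-8 + u))
(L(p(6), 2) + Q(-5))*(-60) = ((96 - 12*(6 + 6)²/7 - 8*2 + 2*((6 + 6)²/7)) - 5)*(-60) = ((96 - 12*12²/7 - 16 + 2*((⅐)*12²)) - 5)*(-60) = ((96 - 12*144/7 - 16 + 2*((⅐)*144)) - 5)*(-60) = ((96 - 12*144/7 - 16 + 2*(144/7)) - 5)*(-60) = ((96 - 1728/7 - 16 + 288/7) - 5)*(-60) = (-880/7 - 5)*(-60) = -915/7*(-60) = 54900/7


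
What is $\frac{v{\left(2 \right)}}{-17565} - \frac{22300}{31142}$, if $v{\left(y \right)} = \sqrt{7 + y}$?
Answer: $- \frac{65298821}{91168205} \approx -0.71625$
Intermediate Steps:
$\frac{v{\left(2 \right)}}{-17565} - \frac{22300}{31142} = \frac{\sqrt{7 + 2}}{-17565} - \frac{22300}{31142} = \sqrt{9} \left(- \frac{1}{17565}\right) - \frac{11150}{15571} = 3 \left(- \frac{1}{17565}\right) - \frac{11150}{15571} = - \frac{1}{5855} - \frac{11150}{15571} = - \frac{65298821}{91168205}$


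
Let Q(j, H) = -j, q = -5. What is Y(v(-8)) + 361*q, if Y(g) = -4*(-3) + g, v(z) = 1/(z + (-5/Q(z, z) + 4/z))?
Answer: -130897/73 ≈ -1793.1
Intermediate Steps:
v(z) = 1/(z + 9/z) (v(z) = 1/(z + (-5*(-1/z) + 4/z)) = 1/(z + (-(-5)/z + 4/z)) = 1/(z + (5/z + 4/z)) = 1/(z + 9/z))
Y(g) = 12 + g
Y(v(-8)) + 361*q = (12 - 8/(9 + (-8)²)) + 361*(-5) = (12 - 8/(9 + 64)) - 1805 = (12 - 8/73) - 1805 = 868/73 - 1805 = -130897/73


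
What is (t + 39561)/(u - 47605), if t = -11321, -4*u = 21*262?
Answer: -56480/97961 ≈ -0.57656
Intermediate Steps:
u = -2751/2 (u = -21*262/4 = -¼*5502 = -2751/2 ≈ -1375.5)
(t + 39561)/(u - 47605) = (-11321 + 39561)/(-2751/2 - 47605) = 28240/(-97961/2) = 28240*(-2/97961) = -56480/97961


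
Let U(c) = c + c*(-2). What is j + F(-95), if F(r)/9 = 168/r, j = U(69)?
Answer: -8067/95 ≈ -84.916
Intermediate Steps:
U(c) = -c (U(c) = c - 2*c = -c)
j = -69 (j = -1*69 = -69)
F(r) = 1512/r (F(r) = 9*(168/r) = 1512/r)
j + F(-95) = -69 + 1512/(-95) = -69 + 1512*(-1/95) = -69 - 1512/95 = -8067/95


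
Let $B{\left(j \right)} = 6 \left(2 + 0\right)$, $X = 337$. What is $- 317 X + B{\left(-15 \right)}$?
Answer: $-106817$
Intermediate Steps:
$B{\left(j \right)} = 12$ ($B{\left(j \right)} = 6 \cdot 2 = 12$)
$- 317 X + B{\left(-15 \right)} = \left(-317\right) 337 + 12 = -106829 + 12 = -106817$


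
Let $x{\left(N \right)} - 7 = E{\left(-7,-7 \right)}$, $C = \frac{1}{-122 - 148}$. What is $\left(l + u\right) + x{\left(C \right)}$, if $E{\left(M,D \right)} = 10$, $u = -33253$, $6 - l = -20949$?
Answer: $-12281$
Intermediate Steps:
$l = 20955$ ($l = 6 - -20949 = 6 + 20949 = 20955$)
$C = - \frac{1}{270}$ ($C = \frac{1}{-270} = - \frac{1}{270} \approx -0.0037037$)
$x{\left(N \right)} = 17$ ($x{\left(N \right)} = 7 + 10 = 17$)
$\left(l + u\right) + x{\left(C \right)} = \left(20955 - 33253\right) + 17 = -12298 + 17 = -12281$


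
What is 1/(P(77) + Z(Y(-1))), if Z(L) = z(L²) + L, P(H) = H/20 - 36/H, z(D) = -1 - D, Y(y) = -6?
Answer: -1540/61011 ≈ -0.025241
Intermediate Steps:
P(H) = -36/H + H/20 (P(H) = H*(1/20) - 36/H = H/20 - 36/H = -36/H + H/20)
Z(L) = -1 + L - L² (Z(L) = (-1 - L²) + L = -1 + L - L²)
1/(P(77) + Z(Y(-1))) = 1/((-36/77 + (1/20)*77) + (-1 - 6 - 1*(-6)²)) = 1/((-36*1/77 + 77/20) + (-1 - 6 - 1*36)) = 1/((-36/77 + 77/20) + (-1 - 6 - 36)) = 1/(5209/1540 - 43) = 1/(-61011/1540) = -1540/61011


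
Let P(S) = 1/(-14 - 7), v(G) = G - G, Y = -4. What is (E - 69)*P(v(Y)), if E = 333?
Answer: -88/7 ≈ -12.571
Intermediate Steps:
v(G) = 0
P(S) = -1/21 (P(S) = 1/(-21) = -1/21)
(E - 69)*P(v(Y)) = (333 - 69)*(-1/21) = 264*(-1/21) = -88/7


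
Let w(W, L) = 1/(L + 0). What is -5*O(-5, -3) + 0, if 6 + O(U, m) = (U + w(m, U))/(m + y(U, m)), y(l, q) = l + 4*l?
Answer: 407/14 ≈ 29.071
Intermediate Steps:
w(W, L) = 1/L
y(l, q) = 5*l
O(U, m) = -6 + (U + 1/U)/(m + 5*U)
-5*O(-5, -3) + 0 = -5*(1 - 1*(-5)*(6*(-3) + 29*(-5)))/((-5)*(-3 + 5*(-5))) + 0 = -(-1)*(1 - 1*(-5)*(-18 - 145))/(-3 - 25) + 0 = -(-1)*(1 - 1*(-5)*(-163))/(-28) + 0 = -(-1)*(-1)*(1 - 815)/28 + 0 = -(-1)*(-1)*(-814)/28 + 0 = -5*(-407/70) + 0 = 407/14 + 0 = 407/14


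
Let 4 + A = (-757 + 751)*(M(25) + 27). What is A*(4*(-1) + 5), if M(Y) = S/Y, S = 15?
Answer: -848/5 ≈ -169.60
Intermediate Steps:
M(Y) = 15/Y
A = -848/5 (A = -4 + (-757 + 751)*(15/25 + 27) = -4 - 6*(15*(1/25) + 27) = -4 - 6*(⅗ + 27) = -4 - 6*138/5 = -4 - 828/5 = -848/5 ≈ -169.60)
A*(4*(-1) + 5) = -848*(4*(-1) + 5)/5 = -848*(-4 + 5)/5 = -848/5*1 = -848/5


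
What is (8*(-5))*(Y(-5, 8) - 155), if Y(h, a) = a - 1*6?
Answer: 6120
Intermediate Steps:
Y(h, a) = -6 + a (Y(h, a) = a - 6 = -6 + a)
(8*(-5))*(Y(-5, 8) - 155) = (8*(-5))*((-6 + 8) - 155) = -40*(2 - 155) = -40*(-153) = 6120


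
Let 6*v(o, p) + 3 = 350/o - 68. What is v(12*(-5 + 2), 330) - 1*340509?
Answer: -36776425/108 ≈ -3.4052e+5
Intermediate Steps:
v(o, p) = -71/6 + 175/(3*o) (v(o, p) = -½ + (350/o - 68)/6 = -½ + (-68 + 350/o)/6 = -½ + (-34/3 + 175/(3*o)) = -71/6 + 175/(3*o))
v(12*(-5 + 2), 330) - 1*340509 = (350 - 852*(-5 + 2))/(6*((12*(-5 + 2)))) - 1*340509 = (350 - 852*(-3))/(6*((12*(-3)))) - 340509 = (⅙)*(350 - 71*(-36))/(-36) - 340509 = (⅙)*(-1/36)*(350 + 2556) - 340509 = (⅙)*(-1/36)*2906 - 340509 = -1453/108 - 340509 = -36776425/108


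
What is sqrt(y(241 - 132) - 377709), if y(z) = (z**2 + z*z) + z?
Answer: I*sqrt(353838) ≈ 594.84*I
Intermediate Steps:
y(z) = z + 2*z**2 (y(z) = (z**2 + z**2) + z = 2*z**2 + z = z + 2*z**2)
sqrt(y(241 - 132) - 377709) = sqrt((241 - 132)*(1 + 2*(241 - 132)) - 377709) = sqrt(109*(1 + 2*109) - 377709) = sqrt(109*(1 + 218) - 377709) = sqrt(109*219 - 377709) = sqrt(23871 - 377709) = sqrt(-353838) = I*sqrt(353838)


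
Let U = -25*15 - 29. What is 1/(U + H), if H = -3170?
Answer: -1/3574 ≈ -0.00027980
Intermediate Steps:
U = -404 (U = -375 - 29 = -404)
1/(U + H) = 1/(-404 - 3170) = 1/(-3574) = -1/3574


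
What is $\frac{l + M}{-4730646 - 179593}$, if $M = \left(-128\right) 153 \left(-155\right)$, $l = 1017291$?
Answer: $- \frac{4052811}{4910239} \approx -0.82538$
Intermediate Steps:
$M = 3035520$ ($M = \left(-19584\right) \left(-155\right) = 3035520$)
$\frac{l + M}{-4730646 - 179593} = \frac{1017291 + 3035520}{-4730646 - 179593} = \frac{4052811}{-4910239} = 4052811 \left(- \frac{1}{4910239}\right) = - \frac{4052811}{4910239}$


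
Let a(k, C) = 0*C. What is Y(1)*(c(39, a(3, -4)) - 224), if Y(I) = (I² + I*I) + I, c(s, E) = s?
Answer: -555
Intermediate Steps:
a(k, C) = 0
Y(I) = I + 2*I² (Y(I) = (I² + I²) + I = 2*I² + I = I + 2*I²)
Y(1)*(c(39, a(3, -4)) - 224) = (1*(1 + 2*1))*(39 - 224) = (1*(1 + 2))*(-185) = (1*3)*(-185) = 3*(-185) = -555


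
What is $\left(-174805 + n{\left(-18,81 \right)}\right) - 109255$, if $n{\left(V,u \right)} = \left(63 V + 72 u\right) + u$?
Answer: $-279281$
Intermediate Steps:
$n{\left(V,u \right)} = 63 V + 73 u$
$\left(-174805 + n{\left(-18,81 \right)}\right) - 109255 = \left(-174805 + \left(63 \left(-18\right) + 73 \cdot 81\right)\right) - 109255 = \left(-174805 + \left(-1134 + 5913\right)\right) - 109255 = \left(-174805 + 4779\right) - 109255 = -170026 - 109255 = -279281$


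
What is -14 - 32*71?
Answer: -2286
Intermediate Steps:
-14 - 32*71 = -14 - 2272 = -2286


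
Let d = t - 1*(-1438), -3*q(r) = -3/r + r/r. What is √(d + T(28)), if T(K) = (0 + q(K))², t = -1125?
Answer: √2209153/84 ≈ 17.694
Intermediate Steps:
q(r) = -⅓ + 1/r (q(r) = -(-3/r + r/r)/3 = -(-3/r + 1)/3 = -(1 - 3/r)/3 = -⅓ + 1/r)
T(K) = (3 - K)²/(9*K²) (T(K) = (0 + (3 - K)/(3*K))² = ((3 - K)/(3*K))² = (3 - K)²/(9*K²))
d = 313 (d = -1125 - 1*(-1438) = -1125 + 1438 = 313)
√(d + T(28)) = √(313 + (⅑)*(-3 + 28)²/28²) = √(313 + (⅑)*(1/784)*25²) = √(313 + (⅑)*(1/784)*625) = √(313 + 625/7056) = √(2209153/7056) = √2209153/84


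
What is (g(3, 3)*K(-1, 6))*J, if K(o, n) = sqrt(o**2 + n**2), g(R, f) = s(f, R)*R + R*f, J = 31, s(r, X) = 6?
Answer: 837*sqrt(37) ≈ 5091.3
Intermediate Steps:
g(R, f) = 6*R + R*f
K(o, n) = sqrt(n**2 + o**2)
(g(3, 3)*K(-1, 6))*J = ((3*(6 + 3))*sqrt(6**2 + (-1)**2))*31 = ((3*9)*sqrt(36 + 1))*31 = (27*sqrt(37))*31 = 837*sqrt(37)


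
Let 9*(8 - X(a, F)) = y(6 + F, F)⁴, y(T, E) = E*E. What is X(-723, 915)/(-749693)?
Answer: 54591652802741347265617/749693 ≈ 7.2819e+16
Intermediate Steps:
y(T, E) = E²
X(a, F) = 8 - F⁸/9
X(-723, 915)/(-749693) = (8 - ⅑*915⁸)/(-749693) = (8 - ⅑*491324875224672125390625)*(-1/749693) = (8 - 54591652802741347265625)*(-1/749693) = -54591652802741347265617*(-1/749693) = 54591652802741347265617/749693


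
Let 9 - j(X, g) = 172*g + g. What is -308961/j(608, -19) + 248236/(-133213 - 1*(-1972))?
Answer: -41366536457/432570336 ≈ -95.630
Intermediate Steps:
j(X, g) = 9 - 173*g (j(X, g) = 9 - (172*g + g) = 9 - 173*g)
-308961/j(608, -19) + 248236/(-133213 - 1*(-1972)) = -308961/(9 - 173*(-19)) + 248236/(-133213 - 1*(-1972)) = -308961/(9 + 3287) + 248236/(-133213 + 1972) = -308961/3296 + 248236/(-131241) = -308961*1/3296 + 248236*(-1/131241) = -308961/3296 - 248236/131241 = -41366536457/432570336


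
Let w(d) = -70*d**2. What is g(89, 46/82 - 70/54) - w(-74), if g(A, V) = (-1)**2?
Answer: 383321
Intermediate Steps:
g(A, V) = 1
g(89, 46/82 - 70/54) - w(-74) = 1 - (-70)*(-74)**2 = 1 - (-70)*5476 = 1 - 1*(-383320) = 1 + 383320 = 383321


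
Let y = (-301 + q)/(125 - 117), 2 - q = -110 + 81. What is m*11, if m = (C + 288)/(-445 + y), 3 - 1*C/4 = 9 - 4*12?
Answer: -20064/1915 ≈ -10.477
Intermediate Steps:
q = 31 (q = 2 - (-110 + 81) = 2 - 1*(-29) = 2 + 29 = 31)
y = -135/4 (y = (-301 + 31)/(125 - 117) = -270/8 = -270*⅛ = -135/4 ≈ -33.750)
C = 168 (C = 12 - 4*(9 - 4*12) = 12 - 4*(9 - 48) = 12 - 4*(-39) = 12 + 156 = 168)
m = -1824/1915 (m = (168 + 288)/(-445 - 135/4) = 456/(-1915/4) = 456*(-4/1915) = -1824/1915 ≈ -0.95248)
m*11 = -1824/1915*11 = -20064/1915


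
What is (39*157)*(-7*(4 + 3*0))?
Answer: -171444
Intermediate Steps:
(39*157)*(-7*(4 + 3*0)) = 6123*(-7*(4 + 0)) = 6123*(-7*4) = 6123*(-28) = -171444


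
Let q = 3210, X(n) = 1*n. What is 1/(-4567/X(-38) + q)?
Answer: 38/126547 ≈ 0.00030028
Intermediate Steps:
X(n) = n
1/(-4567/X(-38) + q) = 1/(-4567/(-38) + 3210) = 1/(-4567*(-1/38) + 3210) = 1/(4567/38 + 3210) = 1/(126547/38) = 38/126547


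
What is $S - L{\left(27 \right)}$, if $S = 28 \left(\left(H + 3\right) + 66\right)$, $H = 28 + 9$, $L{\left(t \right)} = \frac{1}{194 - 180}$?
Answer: $\frac{41551}{14} \approx 2967.9$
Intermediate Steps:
$L{\left(t \right)} = \frac{1}{14}$
$H = 37$
$S = 2968$ ($S = 28 \left(\left(37 + 3\right) + 66\right) = 28 \left(40 + 66\right) = 28 \cdot 106 = 2968$)
$S - L{\left(27 \right)} = 2968 - \frac{1}{14} = \frac{41551}{14}$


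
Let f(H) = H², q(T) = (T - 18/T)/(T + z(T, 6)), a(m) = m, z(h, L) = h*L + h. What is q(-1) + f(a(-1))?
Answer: -9/8 ≈ -1.1250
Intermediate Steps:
z(h, L) = h + L*h (z(h, L) = L*h + h = h + L*h)
q(T) = (T - 18/T)/(8*T) (q(T) = (T - 18/T)/(T + T*(1 + 6)) = (T - 18/T)/(T + T*7) = (T - 18/T)/(T + 7*T) = (T - 18/T)/((8*T)) = (T - 18/T)*(1/(8*T)) = (T - 18/T)/(8*T))
q(-1) + f(a(-1)) = (⅛)*(-18 + (-1)²)/(-1)² + (-1)² = (⅛)*1*(-18 + 1) + 1 = (⅛)*1*(-17) + 1 = -17/8 + 1 = -9/8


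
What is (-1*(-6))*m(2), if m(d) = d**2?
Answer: 24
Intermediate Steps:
(-1*(-6))*m(2) = -1*(-6)*2**2 = 6*4 = 24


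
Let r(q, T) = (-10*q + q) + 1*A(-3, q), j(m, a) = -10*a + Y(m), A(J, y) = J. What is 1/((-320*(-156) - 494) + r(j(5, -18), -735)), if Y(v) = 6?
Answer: 1/47749 ≈ 2.0943e-5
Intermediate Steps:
j(m, a) = 6 - 10*a (j(m, a) = -10*a + 6 = 6 - 10*a)
r(q, T) = -3 - 9*q (r(q, T) = (-10*q + q) + 1*(-3) = -9*q - 3 = -3 - 9*q)
1/((-320*(-156) - 494) + r(j(5, -18), -735)) = 1/((-320*(-156) - 494) + (-3 - 9*(6 - 10*(-18)))) = 1/((49920 - 494) + (-3 - 9*(6 + 180))) = 1/(49426 + (-3 - 9*186)) = 1/(49426 + (-3 - 1674)) = 1/(49426 - 1677) = 1/47749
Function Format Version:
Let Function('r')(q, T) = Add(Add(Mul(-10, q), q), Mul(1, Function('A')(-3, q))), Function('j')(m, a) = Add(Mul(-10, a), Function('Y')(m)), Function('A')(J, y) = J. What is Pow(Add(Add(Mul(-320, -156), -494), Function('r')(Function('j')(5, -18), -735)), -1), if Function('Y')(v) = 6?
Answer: Rational(1, 47749) ≈ 2.0943e-5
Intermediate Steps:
Function('j')(m, a) = Add(6, Mul(-10, a)) (Function('j')(m, a) = Add(Mul(-10, a), 6) = Add(6, Mul(-10, a)))
Function('r')(q, T) = Add(-3, Mul(-9, q)) (Function('r')(q, T) = Add(Add(Mul(-10, q), q), Mul(1, -3)) = Add(Mul(-9, q), -3) = Add(-3, Mul(-9, q)))
Pow(Add(Add(Mul(-320, -156), -494), Function('r')(Function('j')(5, -18), -735)), -1) = Pow(Add(Add(Mul(-320, -156), -494), Add(-3, Mul(-9, Add(6, Mul(-10, -18))))), -1) = Pow(Add(Add(49920, -494), Add(-3, Mul(-9, Add(6, 180)))), -1) = Pow(Add(49426, Add(-3, Mul(-9, 186))), -1) = Pow(Add(49426, Add(-3, -1674)), -1) = Pow(Add(49426, -1677), -1) = Pow(47749, -1) = Rational(1, 47749)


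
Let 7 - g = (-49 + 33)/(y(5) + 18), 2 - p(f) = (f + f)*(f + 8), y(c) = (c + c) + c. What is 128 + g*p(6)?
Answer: -36778/33 ≈ -1114.5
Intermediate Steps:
y(c) = 3*c (y(c) = 2*c + c = 3*c)
p(f) = 2 - 2*f*(8 + f) (p(f) = 2 - (f + f)*(f + 8) = 2 - 2*f*(8 + f))
g = 247/33 (g = 7 - (-49 + 33)/(3*5 + 18) = 7 - (-16)/(15 + 18) = 7 - (-16)/33 = 7 - 1*(-16/33) = 7 + 16/33 = 247/33 ≈ 7.4848)
128 + g*p(6) = 128 + 247*(2 - 16*6 - 2*6²)/33 = 128 + 247*(2 - 96 - 2*36)/33 = 128 + 247*(2 - 96 - 72)/33 = 128 + (247/33)*(-166) = 128 - 41002/33 = -36778/33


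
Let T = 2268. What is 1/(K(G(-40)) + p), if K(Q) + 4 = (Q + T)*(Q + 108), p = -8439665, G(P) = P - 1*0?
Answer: -1/8288165 ≈ -1.2065e-7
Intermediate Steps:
G(P) = P (G(P) = P + 0 = P)
K(Q) = -4 + (108 + Q)*(2268 + Q) (K(Q) = -4 + (Q + 2268)*(Q + 108) = -4 + (2268 + Q)*(108 + Q) = -4 + (108 + Q)*(2268 + Q))
1/(K(G(-40)) + p) = 1/((244940 + (-40)**2 + 2376*(-40)) - 8439665) = 1/((244940 + 1600 - 95040) - 8439665) = 1/(151500 - 8439665) = 1/(-8288165) = -1/8288165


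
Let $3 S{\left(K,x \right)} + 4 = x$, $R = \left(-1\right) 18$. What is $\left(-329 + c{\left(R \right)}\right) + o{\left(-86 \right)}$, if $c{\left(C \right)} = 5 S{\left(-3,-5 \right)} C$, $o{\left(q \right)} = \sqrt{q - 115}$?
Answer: $-59 + i \sqrt{201} \approx -59.0 + 14.177 i$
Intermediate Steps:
$R = -18$
$o{\left(q \right)} = \sqrt{-115 + q}$
$S{\left(K,x \right)} = - \frac{4}{3} + \frac{x}{3}$
$c{\left(C \right)} = - 15 C$ ($c{\left(C \right)} = 5 \left(- \frac{4}{3} + \frac{1}{3} \left(-5\right)\right) C = 5 \left(- \frac{4}{3} - \frac{5}{3}\right) C = 5 \left(-3\right) C = - 15 C$)
$\left(-329 + c{\left(R \right)}\right) + o{\left(-86 \right)} = \left(-329 - -270\right) + \sqrt{-115 - 86} = \left(-329 + 270\right) + \sqrt{-201} = -59 + i \sqrt{201}$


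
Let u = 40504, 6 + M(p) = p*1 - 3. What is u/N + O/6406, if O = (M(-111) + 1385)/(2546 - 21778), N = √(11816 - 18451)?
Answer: -1265/123200192 - 40504*I*√6635/6635 ≈ -1.0268e-5 - 497.25*I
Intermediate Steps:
M(p) = -9 + p (M(p) = -6 + (p*1 - 3) = -6 + (p - 3) = -6 + (-3 + p) = -9 + p)
N = I*√6635 (N = √(-6635) = I*√6635 ≈ 81.456*I)
O = -1265/19232 (O = ((-9 - 111) + 1385)/(2546 - 21778) = (-120 + 1385)/(-19232) = 1265*(-1/19232) = -1265/19232 ≈ -0.065776)
u/N + O/6406 = 40504/((I*√6635)) - 1265/19232/6406 = 40504*(-I*√6635/6635) - 1265/19232*1/6406 = -40504*I*√6635/6635 - 1265/123200192 = -1265/123200192 - 40504*I*√6635/6635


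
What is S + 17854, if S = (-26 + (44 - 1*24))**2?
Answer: 17890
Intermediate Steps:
S = 36 (S = (-26 + (44 - 24))**2 = (-26 + 20)**2 = (-6)**2 = 36)
S + 17854 = 36 + 17854 = 17890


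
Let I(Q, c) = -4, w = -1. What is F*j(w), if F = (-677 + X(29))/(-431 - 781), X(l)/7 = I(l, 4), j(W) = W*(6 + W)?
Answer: -1175/404 ≈ -2.9084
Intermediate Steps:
X(l) = -28 (X(l) = 7*(-4) = -28)
F = 235/404 (F = (-677 - 28)/(-431 - 781) = -705/(-1212) = -705*(-1/1212) = 235/404 ≈ 0.58168)
F*j(w) = 235*(-(6 - 1))/404 = 235*(-1*5)/404 = (235/404)*(-5) = -1175/404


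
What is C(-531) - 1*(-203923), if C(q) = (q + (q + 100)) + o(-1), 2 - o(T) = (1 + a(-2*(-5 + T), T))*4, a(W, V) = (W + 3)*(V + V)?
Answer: 203079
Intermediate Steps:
a(W, V) = 2*V*(3 + W) (a(W, V) = (3 + W)*(2*V) = 2*V*(3 + W))
o(T) = -2 - 8*T*(13 - 2*T) (o(T) = 2 - (1 + 2*T*(3 - 2*(-5 + T)))*4 = 2 - (1 + 2*T*(3 + (10 - 2*T)))*4 = 2 - (1 + 2*T*(13 - 2*T))*4 = 2 - (4 + 8*T*(13 - 2*T)) = 2 + (-4 - 8*T*(13 - 2*T)) = -2 - 8*T*(13 - 2*T))
C(q) = 218 + 2*q (C(q) = (q + (q + 100)) + (-2 - 104*(-1) + 16*(-1)²) = (q + (100 + q)) + (-2 + 104 + 16*1) = (100 + 2*q) + (-2 + 104 + 16) = (100 + 2*q) + 118 = 218 + 2*q)
C(-531) - 1*(-203923) = (218 + 2*(-531)) - 1*(-203923) = (218 - 1062) + 203923 = -844 + 203923 = 203079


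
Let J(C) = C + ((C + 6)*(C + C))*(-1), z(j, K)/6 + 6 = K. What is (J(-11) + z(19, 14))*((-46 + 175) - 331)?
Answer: 14746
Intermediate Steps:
z(j, K) = -36 + 6*K
J(C) = C - 2*C*(6 + C) (J(C) = C + ((6 + C)*(2*C))*(-1) = C + (2*C*(6 + C))*(-1) = C - 2*C*(6 + C))
(J(-11) + z(19, 14))*((-46 + 175) - 331) = (-1*(-11)*(11 + 2*(-11)) + (-36 + 6*14))*((-46 + 175) - 331) = (-1*(-11)*(11 - 22) + (-36 + 84))*(129 - 331) = (-1*(-11)*(-11) + 48)*(-202) = (-121 + 48)*(-202) = -73*(-202) = 14746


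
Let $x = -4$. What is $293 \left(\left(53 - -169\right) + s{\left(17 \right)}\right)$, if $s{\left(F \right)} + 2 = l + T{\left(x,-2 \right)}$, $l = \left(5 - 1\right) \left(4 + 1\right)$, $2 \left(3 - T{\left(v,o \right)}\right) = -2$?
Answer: $71492$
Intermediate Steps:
$T{\left(v,o \right)} = 4$ ($T{\left(v,o \right)} = 3 - -1 = 3 + 1 = 4$)
$l = 20$ ($l = 4 \cdot 5 = 20$)
$s{\left(F \right)} = 22$ ($s{\left(F \right)} = -2 + \left(20 + 4\right) = -2 + 24 = 22$)
$293 \left(\left(53 - -169\right) + s{\left(17 \right)}\right) = 293 \left(\left(53 - -169\right) + 22\right) = 293 \left(\left(53 + 169\right) + 22\right) = 293 \left(222 + 22\right) = 293 \cdot 244 = 71492$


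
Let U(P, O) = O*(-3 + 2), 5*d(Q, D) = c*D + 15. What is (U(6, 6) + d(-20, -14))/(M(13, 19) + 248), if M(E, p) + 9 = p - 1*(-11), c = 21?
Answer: -309/1345 ≈ -0.22974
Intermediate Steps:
M(E, p) = 2 + p (M(E, p) = -9 + (p - 1*(-11)) = -9 + (p + 11) = -9 + (11 + p) = 2 + p)
d(Q, D) = 3 + 21*D/5 (d(Q, D) = (21*D + 15)/5 = (15 + 21*D)/5 = 3 + 21*D/5)
U(P, O) = -O (U(P, O) = O*(-1) = -O)
(U(6, 6) + d(-20, -14))/(M(13, 19) + 248) = (-1*6 + (3 + (21/5)*(-14)))/((2 + 19) + 248) = (-6 + (3 - 294/5))/(21 + 248) = (-6 - 279/5)/269 = -309/5*1/269 = -309/1345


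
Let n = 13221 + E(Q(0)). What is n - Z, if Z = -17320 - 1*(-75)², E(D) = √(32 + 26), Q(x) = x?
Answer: 36166 + √58 ≈ 36174.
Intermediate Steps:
E(D) = √58
Z = -22945 (Z = -17320 - 1*5625 = -17320 - 5625 = -22945)
n = 13221 + √58 ≈ 13229.
n - Z = (13221 + √58) - 1*(-22945) = (13221 + √58) + 22945 = 36166 + √58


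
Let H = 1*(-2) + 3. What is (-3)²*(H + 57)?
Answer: 522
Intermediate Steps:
H = 1 (H = -2 + 3 = 1)
(-3)²*(H + 57) = (-3)²*(1 + 57) = 9*58 = 522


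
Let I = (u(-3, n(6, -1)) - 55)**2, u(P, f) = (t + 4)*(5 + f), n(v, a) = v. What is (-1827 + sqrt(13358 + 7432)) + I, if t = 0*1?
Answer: -1706 + 3*sqrt(2310) ≈ -1561.8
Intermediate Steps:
t = 0
u(P, f) = 20 + 4*f (u(P, f) = (0 + 4)*(5 + f) = 4*(5 + f) = 20 + 4*f)
I = 121 (I = ((20 + 4*6) - 55)**2 = ((20 + 24) - 55)**2 = (44 - 55)**2 = (-11)**2 = 121)
(-1827 + sqrt(13358 + 7432)) + I = (-1827 + sqrt(13358 + 7432)) + 121 = (-1827 + sqrt(20790)) + 121 = (-1827 + 3*sqrt(2310)) + 121 = -1706 + 3*sqrt(2310)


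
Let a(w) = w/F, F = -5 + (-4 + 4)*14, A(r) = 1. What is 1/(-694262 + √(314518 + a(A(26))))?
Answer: -3471310/2409997050631 - √7862945/2409997050631 ≈ -1.4415e-6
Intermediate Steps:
F = -5 (F = -5 + 0*14 = -5 + 0 = -5)
a(w) = -w/5 (a(w) = w/(-5) = w*(-⅕) = -w/5)
1/(-694262 + √(314518 + a(A(26)))) = 1/(-694262 + √(314518 - ⅕*1)) = 1/(-694262 + √(314518 - ⅕)) = 1/(-694262 + √(1572589/5)) = 1/(-694262 + √7862945/5)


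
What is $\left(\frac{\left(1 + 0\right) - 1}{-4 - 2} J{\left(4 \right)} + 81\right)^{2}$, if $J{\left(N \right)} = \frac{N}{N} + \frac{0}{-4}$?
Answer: $6561$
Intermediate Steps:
$J{\left(N \right)} = 1$ ($J{\left(N \right)} = 1 + 0 \left(- \frac{1}{4}\right) = 1 + 0 = 1$)
$\left(\frac{\left(1 + 0\right) - 1}{-4 - 2} J{\left(4 \right)} + 81\right)^{2} = \left(\frac{\left(1 + 0\right) - 1}{-4 - 2} \cdot 1 + 81\right)^{2} = \left(\frac{1 - 1}{-6} \cdot 1 + 81\right)^{2} = \left(0 \left(- \frac{1}{6}\right) 1 + 81\right)^{2} = \left(0 \cdot 1 + 81\right)^{2} = \left(0 + 81\right)^{2} = 81^{2} = 6561$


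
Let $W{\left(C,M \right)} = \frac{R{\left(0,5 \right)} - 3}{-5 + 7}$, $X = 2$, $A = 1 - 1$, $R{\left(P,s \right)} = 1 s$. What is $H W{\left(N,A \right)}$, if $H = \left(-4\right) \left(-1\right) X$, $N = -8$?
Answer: $8$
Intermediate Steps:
$R{\left(P,s \right)} = s$
$A = 0$ ($A = 1 - 1 = 0$)
$W{\left(C,M \right)} = 1$ ($W{\left(C,M \right)} = \frac{5 - 3}{-5 + 7} = \frac{2}{2} = 2 \cdot \frac{1}{2} = 1$)
$H = 8$ ($H = \left(-4\right) \left(-1\right) 2 = 4 \cdot 2 = 8$)
$H W{\left(N,A \right)} = 8 \cdot 1 = 8$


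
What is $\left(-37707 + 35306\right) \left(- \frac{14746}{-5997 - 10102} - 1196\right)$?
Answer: $\frac{46194418858}{16099} \approx 2.8694 \cdot 10^{6}$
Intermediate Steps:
$\left(-37707 + 35306\right) \left(- \frac{14746}{-5997 - 10102} - 1196\right) = - 2401 \left(- \frac{14746}{-16099} - 1196\right) = - 2401 \left(\left(-14746\right) \left(- \frac{1}{16099}\right) - 1196\right) = - 2401 \left(\frac{14746}{16099} - 1196\right) = \left(-2401\right) \left(- \frac{19239658}{16099}\right) = \frac{46194418858}{16099}$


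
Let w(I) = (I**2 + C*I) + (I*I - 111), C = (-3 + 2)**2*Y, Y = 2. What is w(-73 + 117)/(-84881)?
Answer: -3849/84881 ≈ -0.045346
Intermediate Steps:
C = 2 (C = (-3 + 2)**2*2 = (-1)**2*2 = 1*2 = 2)
w(I) = -111 + 2*I + 2*I**2 (w(I) = (I**2 + 2*I) + (I*I - 111) = (I**2 + 2*I) + (I**2 - 111) = (I**2 + 2*I) + (-111 + I**2) = -111 + 2*I + 2*I**2)
w(-73 + 117)/(-84881) = (-111 + 2*(-73 + 117) + 2*(-73 + 117)**2)/(-84881) = (-111 + 2*44 + 2*44**2)*(-1/84881) = (-111 + 88 + 2*1936)*(-1/84881) = (-111 + 88 + 3872)*(-1/84881) = 3849*(-1/84881) = -3849/84881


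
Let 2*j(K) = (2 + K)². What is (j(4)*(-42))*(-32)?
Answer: 24192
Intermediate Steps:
j(K) = (2 + K)²/2
(j(4)*(-42))*(-32) = (((2 + 4)²/2)*(-42))*(-32) = (((½)*6²)*(-42))*(-32) = (((½)*36)*(-42))*(-32) = (18*(-42))*(-32) = -756*(-32) = 24192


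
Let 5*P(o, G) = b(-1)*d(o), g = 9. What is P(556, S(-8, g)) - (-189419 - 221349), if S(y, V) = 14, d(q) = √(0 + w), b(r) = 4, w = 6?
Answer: 410768 + 4*√6/5 ≈ 4.1077e+5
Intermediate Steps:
d(q) = √6 (d(q) = √(0 + 6) = √6)
P(o, G) = 4*√6/5 (P(o, G) = (4*√6)/5 = 4*√6/5)
P(556, S(-8, g)) - (-189419 - 221349) = 4*√6/5 - (-189419 - 221349) = 4*√6/5 - 1*(-410768) = 4*√6/5 + 410768 = 410768 + 4*√6/5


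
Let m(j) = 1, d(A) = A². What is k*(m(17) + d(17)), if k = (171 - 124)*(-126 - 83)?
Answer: -2848670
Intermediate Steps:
k = -9823 (k = 47*(-209) = -9823)
k*(m(17) + d(17)) = -9823*(1 + 17²) = -9823*(1 + 289) = -9823*290 = -2848670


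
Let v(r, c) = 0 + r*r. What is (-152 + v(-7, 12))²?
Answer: 10609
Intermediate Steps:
v(r, c) = r² (v(r, c) = 0 + r² = r²)
(-152 + v(-7, 12))² = (-152 + (-7)²)² = (-152 + 49)² = (-103)² = 10609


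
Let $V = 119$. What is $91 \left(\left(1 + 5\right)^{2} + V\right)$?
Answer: $14105$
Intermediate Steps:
$91 \left(\left(1 + 5\right)^{2} + V\right) = 91 \left(\left(1 + 5\right)^{2} + 119\right) = 91 \left(6^{2} + 119\right) = 91 \left(36 + 119\right) = 91 \cdot 155 = 14105$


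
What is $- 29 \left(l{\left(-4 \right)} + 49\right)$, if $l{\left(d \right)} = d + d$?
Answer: $-1189$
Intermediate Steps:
$l{\left(d \right)} = 2 d$
$- 29 \left(l{\left(-4 \right)} + 49\right) = - 29 \left(2 \left(-4\right) + 49\right) = - 29 \left(-8 + 49\right) = \left(-29\right) 41 = -1189$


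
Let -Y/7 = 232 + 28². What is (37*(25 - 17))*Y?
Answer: -2105152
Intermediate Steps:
Y = -7112 (Y = -7*(232 + 28²) = -7*(232 + 784) = -7*1016 = -7112)
(37*(25 - 17))*Y = (37*(25 - 17))*(-7112) = (37*8)*(-7112) = 296*(-7112) = -2105152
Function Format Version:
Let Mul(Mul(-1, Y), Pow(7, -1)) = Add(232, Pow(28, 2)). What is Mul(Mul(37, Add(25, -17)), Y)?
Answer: -2105152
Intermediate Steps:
Y = -7112 (Y = Mul(-7, Add(232, Pow(28, 2))) = Mul(-7, Add(232, 784)) = Mul(-7, 1016) = -7112)
Mul(Mul(37, Add(25, -17)), Y) = Mul(Mul(37, Add(25, -17)), -7112) = Mul(Mul(37, 8), -7112) = Mul(296, -7112) = -2105152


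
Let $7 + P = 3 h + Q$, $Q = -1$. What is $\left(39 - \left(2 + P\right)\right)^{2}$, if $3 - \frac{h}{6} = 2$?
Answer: $729$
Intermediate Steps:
$h = 6$ ($h = 18 - 12 = 6$)
$P = 10$ ($P = -7 + \left(3 \cdot 6 - 1\right) = -7 + \left(18 - 1\right) = -7 + 17 = 10$)
$\left(39 - \left(2 + P\right)\right)^{2} = \left(39 - 12\right)^{2} = 27^{2} = 729$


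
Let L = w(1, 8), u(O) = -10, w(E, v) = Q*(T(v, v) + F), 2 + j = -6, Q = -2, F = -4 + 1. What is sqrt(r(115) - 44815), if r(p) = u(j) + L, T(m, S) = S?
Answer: 7*I*sqrt(915) ≈ 211.74*I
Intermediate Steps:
F = -3
j = -8 (j = -2 - 6 = -8)
w(E, v) = 6 - 2*v (w(E, v) = -2*(v - 3) = -2*(-3 + v) = 6 - 2*v)
L = -10 (L = 6 - 2*8 = 6 - 16 = -10)
r(p) = -20 (r(p) = -10 - 10 = -20)
sqrt(r(115) - 44815) = sqrt(-20 - 44815) = sqrt(-44835) = 7*I*sqrt(915)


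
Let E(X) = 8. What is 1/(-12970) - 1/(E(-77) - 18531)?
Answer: -5553/240243310 ≈ -2.3114e-5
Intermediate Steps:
1/(-12970) - 1/(E(-77) - 18531) = 1/(-12970) - 1/(8 - 18531) = -1/12970 - 1/(-18523) = -1/12970 - 1*(-1/18523) = -1/12970 + 1/18523 = -5553/240243310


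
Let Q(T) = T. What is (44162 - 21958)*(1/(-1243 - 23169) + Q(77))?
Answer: 10434342373/6103 ≈ 1.7097e+6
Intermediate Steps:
(44162 - 21958)*(1/(-1243 - 23169) + Q(77)) = (44162 - 21958)*(1/(-1243 - 23169) + 77) = 22204*(1/(-24412) + 77) = 22204*(-1/24412 + 77) = 22204*(1879723/24412) = 10434342373/6103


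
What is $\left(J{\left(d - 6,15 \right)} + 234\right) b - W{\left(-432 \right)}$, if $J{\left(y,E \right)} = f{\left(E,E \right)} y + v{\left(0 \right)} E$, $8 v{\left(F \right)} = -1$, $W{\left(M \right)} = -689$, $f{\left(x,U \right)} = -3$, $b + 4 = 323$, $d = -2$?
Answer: $\frac{659143}{8} \approx 82393.0$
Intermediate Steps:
$b = 319$ ($b = -4 + 323 = 319$)
$v{\left(F \right)} = - \frac{1}{8}$ ($v{\left(F \right)} = \frac{1}{8} \left(-1\right) = - \frac{1}{8}$)
$J{\left(y,E \right)} = - 3 y - \frac{E}{8}$
$\left(J{\left(d - 6,15 \right)} + 234\right) b - W{\left(-432 \right)} = \left(\left(- 3 \left(-2 - 6\right) - \frac{15}{8}\right) + 234\right) 319 - -689 = \left(\left(\left(-3\right) \left(-8\right) - \frac{15}{8}\right) + 234\right) 319 + 689 = \left(\left(24 - \frac{15}{8}\right) + 234\right) 319 + 689 = \left(\frac{177}{8} + 234\right) 319 + 689 = \frac{2049}{8} \cdot 319 + 689 = \frac{653631}{8} + 689 = \frac{659143}{8}$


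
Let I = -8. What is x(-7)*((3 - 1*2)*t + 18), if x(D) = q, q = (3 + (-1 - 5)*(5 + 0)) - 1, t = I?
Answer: -280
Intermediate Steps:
t = -8
q = -28 (q = (3 - 6*5) - 1 = (3 - 30) - 1 = -27 - 1 = -28)
x(D) = -28
x(-7)*((3 - 1*2)*t + 18) = -28*((3 - 1*2)*(-8) + 18) = -28*((3 - 2)*(-8) + 18) = -28*(1*(-8) + 18) = -28*(-8 + 18) = -28*10 = -280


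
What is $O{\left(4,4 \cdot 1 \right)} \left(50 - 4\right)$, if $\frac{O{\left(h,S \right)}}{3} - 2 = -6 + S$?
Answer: $0$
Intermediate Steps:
$O{\left(h,S \right)} = -12 + 3 S$ ($O{\left(h,S \right)} = 6 + 3 \left(-6 + S\right) = 6 + \left(-18 + 3 S\right) = -12 + 3 S$)
$O{\left(4,4 \cdot 1 \right)} \left(50 - 4\right) = \left(-12 + 3 \cdot 4 \cdot 1\right) \left(50 - 4\right) = \left(-12 + 3 \cdot 4\right) 46 = \left(-12 + 12\right) 46 = 0 \cdot 46 = 0$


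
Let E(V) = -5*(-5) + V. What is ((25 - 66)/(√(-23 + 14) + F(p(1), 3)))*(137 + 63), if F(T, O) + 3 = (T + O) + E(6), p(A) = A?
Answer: -262400/1033 + 24600*I/1033 ≈ -254.02 + 23.814*I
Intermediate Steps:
E(V) = 25 + V
F(T, O) = 28 + O + T (F(T, O) = -3 + ((T + O) + (25 + 6)) = -3 + ((O + T) + 31) = -3 + (31 + O + T) = 28 + O + T)
((25 - 66)/(√(-23 + 14) + F(p(1), 3)))*(137 + 63) = ((25 - 66)/(√(-23 + 14) + (28 + 3 + 1)))*(137 + 63) = -41/(√(-9) + 32)*200 = -41/(3*I + 32)*200 = -41*(32 - 3*I)/1033*200 = -8200*(32 - 3*I)/1033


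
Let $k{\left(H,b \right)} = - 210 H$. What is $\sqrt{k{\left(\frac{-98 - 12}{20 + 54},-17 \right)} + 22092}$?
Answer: $\frac{9 \sqrt{378658}}{37} \approx 149.68$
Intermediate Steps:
$\sqrt{k{\left(\frac{-98 - 12}{20 + 54},-17 \right)} + 22092} = \sqrt{- 210 \frac{-98 - 12}{20 + 54} + 22092} = \sqrt{- 210 \left(- \frac{110}{74}\right) + 22092} = \sqrt{- 210 \left(\left(-110\right) \frac{1}{74}\right) + 22092} = \sqrt{\left(-210\right) \left(- \frac{55}{37}\right) + 22092} = \sqrt{\frac{11550}{37} + 22092} = \sqrt{\frac{828954}{37}} = \frac{9 \sqrt{378658}}{37}$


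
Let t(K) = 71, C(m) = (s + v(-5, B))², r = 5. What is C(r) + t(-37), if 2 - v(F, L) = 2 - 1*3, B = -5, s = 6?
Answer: 152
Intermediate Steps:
v(F, L) = 3 (v(F, L) = 2 - (2 - 1*3) = 2 - (2 - 3) = 2 - 1*(-1) = 2 + 1 = 3)
C(m) = 81 (C(m) = (6 + 3)² = 9² = 81)
C(r) + t(-37) = 81 + 71 = 152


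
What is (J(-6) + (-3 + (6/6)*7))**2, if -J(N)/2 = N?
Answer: 256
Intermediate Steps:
J(N) = -2*N
(J(-6) + (-3 + (6/6)*7))**2 = (-2*(-6) + (-3 + (6/6)*7))**2 = (12 + (-3 + (6*(1/6))*7))**2 = (12 + (-3 + 1*7))**2 = (12 + (-3 + 7))**2 = (12 + 4)**2 = 16**2 = 256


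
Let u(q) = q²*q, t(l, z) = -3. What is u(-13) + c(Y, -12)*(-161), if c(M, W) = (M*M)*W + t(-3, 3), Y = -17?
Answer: 556634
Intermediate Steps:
c(M, W) = -3 + W*M² (c(M, W) = (M*M)*W - 3 = M²*W - 3 = W*M² - 3 = -3 + W*M²)
u(q) = q³
u(-13) + c(Y, -12)*(-161) = (-13)³ + (-3 - 12*(-17)²)*(-161) = -2197 + (-3 - 12*289)*(-161) = -2197 + (-3 - 3468)*(-161) = -2197 - 3471*(-161) = -2197 + 558831 = 556634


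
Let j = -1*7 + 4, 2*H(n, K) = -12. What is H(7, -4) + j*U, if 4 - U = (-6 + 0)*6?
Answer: -126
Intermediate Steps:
H(n, K) = -6 (H(n, K) = (½)*(-12) = -6)
U = 40 (U = 4 - (-6 + 0)*6 = 4 - (-6)*6 = 4 - 1*(-36) = 4 + 36 = 40)
j = -3 (j = -7 + 4 = -3)
H(7, -4) + j*U = -6 - 3*40 = -6 - 120 = -126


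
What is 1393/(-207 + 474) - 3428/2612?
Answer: 680810/174351 ≈ 3.9048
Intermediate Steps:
1393/(-207 + 474) - 3428/2612 = 1393/267 - 3428*1/2612 = 1393*(1/267) - 857/653 = 1393/267 - 857/653 = 680810/174351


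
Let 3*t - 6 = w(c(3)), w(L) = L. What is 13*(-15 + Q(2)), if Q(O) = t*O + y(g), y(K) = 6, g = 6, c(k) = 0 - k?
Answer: -91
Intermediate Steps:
c(k) = -k
t = 1 (t = 2 + (-1*3)/3 = 2 + (⅓)*(-3) = 2 - 1 = 1)
Q(O) = 6 + O (Q(O) = 1*O + 6 = O + 6 = 6 + O)
13*(-15 + Q(2)) = 13*(-15 + (6 + 2)) = 13*(-15 + 8) = 13*(-7) = -91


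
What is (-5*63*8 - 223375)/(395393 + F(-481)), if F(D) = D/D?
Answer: -225895/395394 ≈ -0.57132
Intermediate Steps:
F(D) = 1
(-5*63*8 - 223375)/(395393 + F(-481)) = (-5*63*8 - 223375)/(395393 + 1) = (-315*8 - 223375)/395394 = (-2520 - 223375)*(1/395394) = -225895*1/395394 = -225895/395394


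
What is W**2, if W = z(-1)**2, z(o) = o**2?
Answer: 1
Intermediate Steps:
W = 1 (W = ((-1)**2)**2 = 1**2 = 1)
W**2 = 1**2 = 1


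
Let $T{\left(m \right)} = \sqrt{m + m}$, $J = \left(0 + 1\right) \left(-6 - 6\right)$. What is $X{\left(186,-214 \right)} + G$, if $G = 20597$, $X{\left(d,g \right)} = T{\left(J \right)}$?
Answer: $20597 + 2 i \sqrt{6} \approx 20597.0 + 4.899 i$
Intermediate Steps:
$J = -12$ ($J = 1 \left(-12\right) = -12$)
$T{\left(m \right)} = \sqrt{2} \sqrt{m}$ ($T{\left(m \right)} = \sqrt{2 m} = \sqrt{2} \sqrt{m}$)
$X{\left(d,g \right)} = 2 i \sqrt{6}$ ($X{\left(d,g \right)} = \sqrt{2} \sqrt{-12} = \sqrt{2} \cdot 2 i \sqrt{3} = 2 i \sqrt{6}$)
$X{\left(186,-214 \right)} + G = 2 i \sqrt{6} + 20597 = 20597 + 2 i \sqrt{6}$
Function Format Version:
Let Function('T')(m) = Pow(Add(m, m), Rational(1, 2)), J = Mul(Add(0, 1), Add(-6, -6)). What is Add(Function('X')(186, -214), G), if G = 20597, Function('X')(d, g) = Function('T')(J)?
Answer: Add(20597, Mul(2, I, Pow(6, Rational(1, 2)))) ≈ Add(20597., Mul(4.8990, I))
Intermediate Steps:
J = -12 (J = Mul(1, -12) = -12)
Function('T')(m) = Mul(Pow(2, Rational(1, 2)), Pow(m, Rational(1, 2))) (Function('T')(m) = Pow(Mul(2, m), Rational(1, 2)) = Mul(Pow(2, Rational(1, 2)), Pow(m, Rational(1, 2))))
Function('X')(d, g) = Mul(2, I, Pow(6, Rational(1, 2))) (Function('X')(d, g) = Mul(Pow(2, Rational(1, 2)), Pow(-12, Rational(1, 2))) = Mul(Pow(2, Rational(1, 2)), Mul(2, I, Pow(3, Rational(1, 2)))) = Mul(2, I, Pow(6, Rational(1, 2))))
Add(Function('X')(186, -214), G) = Add(Mul(2, I, Pow(6, Rational(1, 2))), 20597) = Add(20597, Mul(2, I, Pow(6, Rational(1, 2))))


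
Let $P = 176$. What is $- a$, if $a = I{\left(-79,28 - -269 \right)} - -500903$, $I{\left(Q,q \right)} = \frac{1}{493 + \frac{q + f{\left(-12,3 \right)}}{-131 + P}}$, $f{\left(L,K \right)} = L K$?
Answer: $- \frac{1249252087}{2494} \approx -5.009 \cdot 10^{5}$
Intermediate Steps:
$f{\left(L,K \right)} = K L$
$I{\left(Q,q \right)} = \frac{1}{\frac{2461}{5} + \frac{q}{45}}$ ($I{\left(Q,q \right)} = \frac{1}{493 + \frac{q + 3 \left(-12\right)}{-131 + 176}} = \frac{1}{493 + \frac{q - 36}{45}} = \frac{1}{493 + \left(-36 + q\right) \frac{1}{45}} = \frac{1}{493 + \left(- \frac{4}{5} + \frac{q}{45}\right)} = \frac{1}{\frac{2461}{5} + \frac{q}{45}}$)
$a = \frac{1249252087}{2494}$ ($a = \frac{45}{22149 + \left(28 - -269\right)} - -500903 = \frac{45}{22149 + \left(28 + 269\right)} + 500903 = \frac{45}{22149 + 297} + 500903 = \frac{45}{22446} + 500903 = 45 \cdot \frac{1}{22446} + 500903 = \frac{5}{2494} + 500903 = \frac{1249252087}{2494} \approx 5.009 \cdot 10^{5}$)
$- a = \left(-1\right) \frac{1249252087}{2494} = - \frac{1249252087}{2494}$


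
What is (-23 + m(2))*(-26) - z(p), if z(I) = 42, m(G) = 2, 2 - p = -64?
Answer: 504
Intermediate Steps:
p = 66 (p = 2 - 1*(-64) = 2 + 64 = 66)
(-23 + m(2))*(-26) - z(p) = (-23 + 2)*(-26) - 1*42 = -21*(-26) - 42 = 546 - 42 = 504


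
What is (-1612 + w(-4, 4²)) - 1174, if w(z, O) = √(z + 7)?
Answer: -2786 + √3 ≈ -2784.3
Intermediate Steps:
w(z, O) = √(7 + z)
(-1612 + w(-4, 4²)) - 1174 = (-1612 + √(7 - 4)) - 1174 = (-1612 + √3) - 1174 = -2786 + √3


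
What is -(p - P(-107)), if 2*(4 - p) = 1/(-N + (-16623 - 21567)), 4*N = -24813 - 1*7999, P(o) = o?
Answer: -6657115/59974 ≈ -111.00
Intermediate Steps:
N = -8203 (N = (-24813 - 1*7999)/4 = (-24813 - 7999)/4 = (¼)*(-32812) = -8203)
p = 239897/59974 (p = 4 - 1/(2*(-1*(-8203) + (-16623 - 21567))) = 4 - 1/(2*(8203 - 38190)) = 4 - ½/(-29987) = 4 - ½*(-1/29987) = 4 + 1/59974 = 239897/59974 ≈ 4.0000)
-(p - P(-107)) = -(239897/59974 - 1*(-107)) = -(239897/59974 + 107) = -1*6657115/59974 = -6657115/59974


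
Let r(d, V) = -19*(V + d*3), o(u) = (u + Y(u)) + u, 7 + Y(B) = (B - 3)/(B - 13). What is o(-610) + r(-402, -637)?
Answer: 21051783/623 ≈ 33791.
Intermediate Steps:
Y(B) = -7 + (-3 + B)/(-13 + B) (Y(B) = -7 + (B - 3)/(B - 13) = -7 + (-3 + B)/(-13 + B))
o(u) = 2*u + 2*(44 - 3*u)/(-13 + u) (o(u) = (u + 2*(44 - 3*u)/(-13 + u)) + u = 2*u + 2*(44 - 3*u)/(-13 + u))
r(d, V) = -57*d - 19*V (r(d, V) = -19*(V + 3*d) = -57*d - 19*V)
o(-610) + r(-402, -637) = 2*(44 + (-610)**2 - 16*(-610))/(-13 - 610) + (-57*(-402) - 19*(-637)) = 2*(44 + 372100 + 9760)/(-623) + (22914 + 12103) = 2*(-1/623)*381904 + 35017 = -763808/623 + 35017 = 21051783/623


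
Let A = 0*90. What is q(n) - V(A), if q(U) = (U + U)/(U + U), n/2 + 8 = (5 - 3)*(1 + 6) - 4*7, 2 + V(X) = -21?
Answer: 24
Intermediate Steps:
A = 0
V(X) = -23 (V(X) = -2 - 21 = -23)
n = -44 (n = -16 + 2*((5 - 3)*(1 + 6) - 4*7) = -16 + 2*(2*7 - 28) = -16 + 2*(14 - 28) = -16 + 2*(-14) = -16 - 28 = -44)
q(U) = 1 (q(U) = (2*U)/((2*U)) = (2*U)*(1/(2*U)) = 1)
q(n) - V(A) = 1 - 1*(-23) = 1 + 23 = 24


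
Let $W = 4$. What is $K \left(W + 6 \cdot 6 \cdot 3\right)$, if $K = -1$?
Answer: $-112$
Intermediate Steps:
$K \left(W + 6 \cdot 6 \cdot 3\right) = - (4 + 6 \cdot 6 \cdot 3) = - (4 + 36 \cdot 3) = - (4 + 108) = \left(-1\right) 112 = -112$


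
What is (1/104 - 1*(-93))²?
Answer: 93566929/10816 ≈ 8650.8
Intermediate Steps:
(1/104 - 1*(-93))² = (1/104 + 93)² = (9673/104)² = 93566929/10816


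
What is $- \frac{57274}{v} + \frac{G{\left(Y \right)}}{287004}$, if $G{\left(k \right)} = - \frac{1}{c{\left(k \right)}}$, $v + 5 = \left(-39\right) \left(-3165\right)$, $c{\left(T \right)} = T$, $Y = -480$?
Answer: $- \frac{157803521653}{340079075712} \approx -0.46402$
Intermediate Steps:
$v = 123430$ ($v = -5 - -123435 = -5 + 123435 = 123430$)
$G{\left(k \right)} = - \frac{1}{k}$
$- \frac{57274}{v} + \frac{G{\left(Y \right)}}{287004} = - \frac{57274}{123430} + \frac{\left(-1\right) \frac{1}{-480}}{287004} = \left(-57274\right) \frac{1}{123430} + \left(-1\right) \left(- \frac{1}{480}\right) \frac{1}{287004} = - \frac{28637}{61715} + \frac{1}{480} \cdot \frac{1}{287004} = - \frac{28637}{61715} + \frac{1}{137761920} = - \frac{157803521653}{340079075712}$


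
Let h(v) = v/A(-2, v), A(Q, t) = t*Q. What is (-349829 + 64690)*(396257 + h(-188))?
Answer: -225976364307/2 ≈ -1.1299e+11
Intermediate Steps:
A(Q, t) = Q*t
h(v) = -½ (h(v) = v/((-2*v)) = v*(-1/(2*v)) = -½)
(-349829 + 64690)*(396257 + h(-188)) = (-349829 + 64690)*(396257 - ½) = -285139*792513/2 = -225976364307/2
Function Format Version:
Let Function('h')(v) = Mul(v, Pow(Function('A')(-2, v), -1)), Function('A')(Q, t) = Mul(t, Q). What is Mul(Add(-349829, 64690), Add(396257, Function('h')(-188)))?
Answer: Rational(-225976364307, 2) ≈ -1.1299e+11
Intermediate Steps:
Function('A')(Q, t) = Mul(Q, t)
Function('h')(v) = Rational(-1, 2) (Function('h')(v) = Mul(v, Pow(Mul(-2, v), -1)) = Mul(v, Mul(Rational(-1, 2), Pow(v, -1))) = Rational(-1, 2))
Mul(Add(-349829, 64690), Add(396257, Function('h')(-188))) = Mul(Add(-349829, 64690), Add(396257, Rational(-1, 2))) = Mul(-285139, Rational(792513, 2)) = Rational(-225976364307, 2)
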